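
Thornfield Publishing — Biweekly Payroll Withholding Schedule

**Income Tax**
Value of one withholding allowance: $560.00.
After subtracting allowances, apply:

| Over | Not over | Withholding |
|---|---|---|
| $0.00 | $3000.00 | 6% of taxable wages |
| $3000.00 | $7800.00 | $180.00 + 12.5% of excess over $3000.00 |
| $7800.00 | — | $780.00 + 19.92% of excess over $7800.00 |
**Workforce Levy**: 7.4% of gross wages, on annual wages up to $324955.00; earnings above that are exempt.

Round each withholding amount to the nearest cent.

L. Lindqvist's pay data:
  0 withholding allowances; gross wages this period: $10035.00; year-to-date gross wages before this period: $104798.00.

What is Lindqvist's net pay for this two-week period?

$8067.20

Income Tax: taxable = $10035.00
  $780.00 + 19.92% × ($10035.00 − $7800.00) = $780.00 + 19.92% × $2235.00 = $1225.21
Workforce Levy: 7.4% × $10035.00 = $742.59
Total withheld: $1225.21 + $742.59 = $1967.80
Net pay: $10035.00 − $1967.80 = $8067.20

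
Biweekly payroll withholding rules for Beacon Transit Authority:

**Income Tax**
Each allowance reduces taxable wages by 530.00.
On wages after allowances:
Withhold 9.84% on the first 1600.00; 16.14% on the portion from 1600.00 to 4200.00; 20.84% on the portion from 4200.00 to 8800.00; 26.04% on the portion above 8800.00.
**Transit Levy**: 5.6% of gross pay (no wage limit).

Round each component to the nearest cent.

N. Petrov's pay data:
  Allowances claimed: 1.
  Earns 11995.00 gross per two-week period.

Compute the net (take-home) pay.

Income Tax: taxable = 11995.00 − 1×530.00 = 11465.00
  1535.72 + 26.04% × (11465.00 − 8800.00) = 1535.72 + 26.04% × 2665.00 = 2229.69
Transit Levy: 5.6% × 11995.00 = 671.72
Total withheld: 2229.69 + 671.72 = 2901.41
Net pay: 11995.00 − 2901.41 = 9093.59

9093.59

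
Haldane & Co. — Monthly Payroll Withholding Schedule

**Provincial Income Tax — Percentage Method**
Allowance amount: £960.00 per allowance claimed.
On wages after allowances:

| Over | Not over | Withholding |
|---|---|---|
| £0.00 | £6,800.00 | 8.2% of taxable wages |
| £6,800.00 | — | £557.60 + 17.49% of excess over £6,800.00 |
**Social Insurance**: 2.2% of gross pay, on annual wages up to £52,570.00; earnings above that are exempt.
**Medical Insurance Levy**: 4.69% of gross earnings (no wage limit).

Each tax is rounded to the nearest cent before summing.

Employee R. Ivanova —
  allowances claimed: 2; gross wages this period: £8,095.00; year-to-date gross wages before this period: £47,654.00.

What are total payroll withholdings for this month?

Provincial Income Tax: taxable = £8,095.00 − 2×£960.00 = £6,175.00
  8.2% × £6,175.00 = £506.35
Social Insurance: cap £52,570.00 − YTD £47,654.00 = £4,916.00 subject; 2.2% × £4,916.00 = £108.15
Medical Insurance Levy: 4.69% × £8,095.00 = £379.66
Total: £506.35 + £108.15 + £379.66 = £994.16

£994.16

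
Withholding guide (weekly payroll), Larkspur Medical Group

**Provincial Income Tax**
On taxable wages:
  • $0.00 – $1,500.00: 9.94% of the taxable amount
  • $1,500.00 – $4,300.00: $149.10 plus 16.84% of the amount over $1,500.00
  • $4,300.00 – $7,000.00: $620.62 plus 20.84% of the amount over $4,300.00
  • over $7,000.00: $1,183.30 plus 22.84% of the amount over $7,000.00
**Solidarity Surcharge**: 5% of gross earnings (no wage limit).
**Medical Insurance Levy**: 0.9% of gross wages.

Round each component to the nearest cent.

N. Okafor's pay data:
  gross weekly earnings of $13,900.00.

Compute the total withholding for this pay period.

$3,579.36

Provincial Income Tax: taxable = $13,900.00
  $1,183.30 + 22.84% × ($13,900.00 − $7,000.00) = $1,183.30 + 22.84% × $6,900.00 = $2,759.26
Solidarity Surcharge: 5% × $13,900.00 = $695.00
Medical Insurance Levy: 0.9% × $13,900.00 = $125.10
Total: $2,759.26 + $695.00 + $125.10 = $3,579.36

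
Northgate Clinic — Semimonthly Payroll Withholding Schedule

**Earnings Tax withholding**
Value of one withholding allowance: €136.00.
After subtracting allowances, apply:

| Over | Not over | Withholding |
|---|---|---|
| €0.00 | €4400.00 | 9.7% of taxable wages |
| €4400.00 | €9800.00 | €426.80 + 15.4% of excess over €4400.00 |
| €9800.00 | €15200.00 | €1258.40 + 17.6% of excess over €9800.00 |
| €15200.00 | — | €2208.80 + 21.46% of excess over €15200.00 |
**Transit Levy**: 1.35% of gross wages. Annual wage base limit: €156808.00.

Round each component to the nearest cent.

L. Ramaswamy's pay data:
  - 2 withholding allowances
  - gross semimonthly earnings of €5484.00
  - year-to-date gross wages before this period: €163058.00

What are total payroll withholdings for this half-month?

€551.85

Earnings Tax: taxable = €5484.00 − 2×€136.00 = €5212.00
  €426.80 + 15.4% × (€5212.00 − €4400.00) = €426.80 + 15.4% × €812.00 = €551.85
Transit Levy: YTD €163058.00 ≥ cap €156808.00 → €0.00
Total: €551.85 + €0.00 = €551.85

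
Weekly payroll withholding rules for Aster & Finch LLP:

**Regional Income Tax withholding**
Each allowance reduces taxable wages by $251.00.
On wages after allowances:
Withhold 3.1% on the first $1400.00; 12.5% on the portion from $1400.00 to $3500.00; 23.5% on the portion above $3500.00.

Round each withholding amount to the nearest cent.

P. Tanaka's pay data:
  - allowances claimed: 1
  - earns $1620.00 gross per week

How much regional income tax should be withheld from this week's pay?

$42.44

Regional Income Tax: taxable = $1620.00 − 1×$251.00 = $1369.00
  3.1% × $1369.00 = $42.44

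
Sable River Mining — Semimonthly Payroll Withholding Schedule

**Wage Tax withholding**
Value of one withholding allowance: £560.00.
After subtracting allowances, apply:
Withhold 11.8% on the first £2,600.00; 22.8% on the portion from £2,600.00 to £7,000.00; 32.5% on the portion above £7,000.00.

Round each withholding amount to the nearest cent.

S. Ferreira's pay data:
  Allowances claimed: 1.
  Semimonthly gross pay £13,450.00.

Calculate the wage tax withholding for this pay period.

£3,224.25

Wage Tax: taxable = £13,450.00 − 1×£560.00 = £12,890.00
  £1,310.00 + 32.5% × (£12,890.00 − £7,000.00) = £1,310.00 + 32.5% × £5,890.00 = £3,224.25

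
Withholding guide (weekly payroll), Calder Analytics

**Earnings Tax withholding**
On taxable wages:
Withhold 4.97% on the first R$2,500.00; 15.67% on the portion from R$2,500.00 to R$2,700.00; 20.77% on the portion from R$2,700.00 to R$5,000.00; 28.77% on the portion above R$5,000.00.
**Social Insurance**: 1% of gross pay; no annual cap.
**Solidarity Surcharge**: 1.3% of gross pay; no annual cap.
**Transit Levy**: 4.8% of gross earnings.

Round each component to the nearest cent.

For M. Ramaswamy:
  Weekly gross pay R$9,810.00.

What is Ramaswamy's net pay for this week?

Earnings Tax: taxable = R$9,810.00
  R$633.30 + 28.77% × (R$9,810.00 − R$5,000.00) = R$633.30 + 28.77% × R$4,810.00 = R$2,017.14
Social Insurance: 1% × R$9,810.00 = R$98.10
Solidarity Surcharge: 1.3% × R$9,810.00 = R$127.53
Transit Levy: 4.8% × R$9,810.00 = R$470.88
Total withheld: R$2,017.14 + R$98.10 + R$127.53 + R$470.88 = R$2,713.65
Net pay: R$9,810.00 − R$2,713.65 = R$7,096.35

R$7,096.35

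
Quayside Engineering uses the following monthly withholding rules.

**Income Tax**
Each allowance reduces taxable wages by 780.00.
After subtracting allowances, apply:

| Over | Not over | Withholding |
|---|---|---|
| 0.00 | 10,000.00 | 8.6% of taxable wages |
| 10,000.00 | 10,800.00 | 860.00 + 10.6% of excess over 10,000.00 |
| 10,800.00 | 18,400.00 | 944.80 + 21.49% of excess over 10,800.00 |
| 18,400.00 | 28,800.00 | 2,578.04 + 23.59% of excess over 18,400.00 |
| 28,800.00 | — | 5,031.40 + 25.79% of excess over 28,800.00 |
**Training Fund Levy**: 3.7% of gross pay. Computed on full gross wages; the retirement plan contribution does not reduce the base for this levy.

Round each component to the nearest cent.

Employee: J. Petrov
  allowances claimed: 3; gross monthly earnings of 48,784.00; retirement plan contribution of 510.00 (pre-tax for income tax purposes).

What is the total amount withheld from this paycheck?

Income Tax: taxable = 48,784.00 − 510.00 − 3×780.00 = 45,934.00
  5,031.40 + 25.79% × (45,934.00 − 28,800.00) = 5,031.40 + 25.79% × 17,134.00 = 9,450.26
Training Fund Levy: 3.7% × 48,784.00 = 1,805.01
Total: 9,450.26 + 1,805.01 = 11,255.27

11,255.27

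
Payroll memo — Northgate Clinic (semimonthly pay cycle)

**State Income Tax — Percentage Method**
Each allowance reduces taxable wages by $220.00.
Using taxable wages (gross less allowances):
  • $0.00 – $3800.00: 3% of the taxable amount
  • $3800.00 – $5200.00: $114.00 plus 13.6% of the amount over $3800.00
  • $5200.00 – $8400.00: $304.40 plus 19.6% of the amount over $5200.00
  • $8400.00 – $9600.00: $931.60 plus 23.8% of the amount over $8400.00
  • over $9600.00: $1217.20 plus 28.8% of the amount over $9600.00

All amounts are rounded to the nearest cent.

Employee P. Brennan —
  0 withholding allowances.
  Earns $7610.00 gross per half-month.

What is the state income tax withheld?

State Income Tax: taxable = $7610.00
  $304.40 + 19.6% × ($7610.00 − $5200.00) = $304.40 + 19.6% × $2410.00 = $776.76

$776.76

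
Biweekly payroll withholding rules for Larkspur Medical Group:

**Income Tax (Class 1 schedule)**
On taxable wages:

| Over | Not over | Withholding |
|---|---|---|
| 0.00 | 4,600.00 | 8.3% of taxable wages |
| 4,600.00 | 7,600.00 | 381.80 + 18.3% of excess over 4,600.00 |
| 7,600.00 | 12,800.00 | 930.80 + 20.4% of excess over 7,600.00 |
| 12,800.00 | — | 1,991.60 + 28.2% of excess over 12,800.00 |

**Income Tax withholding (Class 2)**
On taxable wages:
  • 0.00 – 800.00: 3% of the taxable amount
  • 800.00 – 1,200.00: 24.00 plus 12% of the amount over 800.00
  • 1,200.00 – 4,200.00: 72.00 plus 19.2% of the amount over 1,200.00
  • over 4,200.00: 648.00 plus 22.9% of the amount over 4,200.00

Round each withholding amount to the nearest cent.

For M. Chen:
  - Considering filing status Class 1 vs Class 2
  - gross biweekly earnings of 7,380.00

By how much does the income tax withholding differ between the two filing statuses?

485.68

Income Tax (Class 1): taxable = 7,380.00
  381.80 + 18.3% × (7,380.00 − 4,600.00) = 381.80 + 18.3% × 2,780.00 = 890.54
Income Tax (Class 2): taxable = 7,380.00
  648.00 + 22.9% × (7,380.00 − 4,200.00) = 648.00 + 22.9% × 3,180.00 = 1,376.22
Difference: |890.54 − 1,376.22| = 485.68 (higher under Class 2)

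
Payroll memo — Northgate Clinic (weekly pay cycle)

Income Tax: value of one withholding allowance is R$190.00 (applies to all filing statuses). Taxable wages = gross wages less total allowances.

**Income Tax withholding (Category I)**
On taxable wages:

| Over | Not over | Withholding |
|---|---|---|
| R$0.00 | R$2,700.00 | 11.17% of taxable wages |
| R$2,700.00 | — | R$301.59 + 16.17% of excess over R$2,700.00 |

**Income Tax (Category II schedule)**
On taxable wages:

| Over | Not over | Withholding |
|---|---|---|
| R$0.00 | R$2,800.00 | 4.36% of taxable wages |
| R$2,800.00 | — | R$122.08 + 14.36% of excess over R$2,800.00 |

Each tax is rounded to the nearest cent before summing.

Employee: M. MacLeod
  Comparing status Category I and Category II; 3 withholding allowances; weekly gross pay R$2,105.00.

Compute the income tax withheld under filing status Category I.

Income Tax (Category I): taxable = R$2,105.00 − 3×R$190.00 = R$1,535.00
  11.17% × R$1,535.00 = R$171.46

R$171.46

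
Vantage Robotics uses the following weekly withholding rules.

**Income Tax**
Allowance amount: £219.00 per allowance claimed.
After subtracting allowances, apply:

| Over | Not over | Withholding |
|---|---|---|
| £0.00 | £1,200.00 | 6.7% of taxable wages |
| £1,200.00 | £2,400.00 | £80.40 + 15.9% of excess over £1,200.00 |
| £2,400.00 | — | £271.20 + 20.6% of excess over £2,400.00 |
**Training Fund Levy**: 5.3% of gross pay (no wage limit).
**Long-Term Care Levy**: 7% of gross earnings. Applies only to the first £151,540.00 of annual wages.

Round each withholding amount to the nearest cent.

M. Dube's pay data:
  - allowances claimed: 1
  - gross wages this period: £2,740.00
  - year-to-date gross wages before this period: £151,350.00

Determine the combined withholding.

Income Tax: taxable = £2,740.00 − 1×£219.00 = £2,521.00
  £271.20 + 20.6% × (£2,521.00 − £2,400.00) = £271.20 + 20.6% × £121.00 = £296.13
Training Fund Levy: 5.3% × £2,740.00 = £145.22
Long-Term Care Levy: cap £151,540.00 − YTD £151,350.00 = £190.00 subject; 7% × £190.00 = £13.30
Total: £296.13 + £145.22 + £13.30 = £454.65

£454.65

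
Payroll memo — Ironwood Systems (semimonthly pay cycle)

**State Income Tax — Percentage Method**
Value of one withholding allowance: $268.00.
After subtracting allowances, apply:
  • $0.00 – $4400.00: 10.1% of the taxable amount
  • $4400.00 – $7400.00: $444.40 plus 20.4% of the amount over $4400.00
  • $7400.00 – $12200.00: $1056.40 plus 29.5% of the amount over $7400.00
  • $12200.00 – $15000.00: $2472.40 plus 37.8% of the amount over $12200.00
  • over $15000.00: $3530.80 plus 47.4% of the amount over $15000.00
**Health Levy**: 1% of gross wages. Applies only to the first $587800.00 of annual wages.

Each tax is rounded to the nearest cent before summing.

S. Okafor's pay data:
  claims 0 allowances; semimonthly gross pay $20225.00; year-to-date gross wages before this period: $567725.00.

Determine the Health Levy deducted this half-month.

$200.75

Health Levy: cap $587800.00 − YTD $567725.00 = $20075.00 subject; 1% × $20075.00 = $200.75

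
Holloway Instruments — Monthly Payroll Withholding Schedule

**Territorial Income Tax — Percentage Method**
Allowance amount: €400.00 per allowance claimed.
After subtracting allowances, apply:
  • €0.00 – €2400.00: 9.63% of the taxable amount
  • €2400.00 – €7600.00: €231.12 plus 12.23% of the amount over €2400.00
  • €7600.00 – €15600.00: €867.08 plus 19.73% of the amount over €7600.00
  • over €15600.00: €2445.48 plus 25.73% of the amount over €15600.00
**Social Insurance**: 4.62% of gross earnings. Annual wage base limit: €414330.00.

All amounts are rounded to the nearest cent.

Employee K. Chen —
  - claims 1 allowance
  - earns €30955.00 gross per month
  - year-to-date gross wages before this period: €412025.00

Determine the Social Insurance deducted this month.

€106.49

Social Insurance: cap €414330.00 − YTD €412025.00 = €2305.00 subject; 4.62% × €2305.00 = €106.49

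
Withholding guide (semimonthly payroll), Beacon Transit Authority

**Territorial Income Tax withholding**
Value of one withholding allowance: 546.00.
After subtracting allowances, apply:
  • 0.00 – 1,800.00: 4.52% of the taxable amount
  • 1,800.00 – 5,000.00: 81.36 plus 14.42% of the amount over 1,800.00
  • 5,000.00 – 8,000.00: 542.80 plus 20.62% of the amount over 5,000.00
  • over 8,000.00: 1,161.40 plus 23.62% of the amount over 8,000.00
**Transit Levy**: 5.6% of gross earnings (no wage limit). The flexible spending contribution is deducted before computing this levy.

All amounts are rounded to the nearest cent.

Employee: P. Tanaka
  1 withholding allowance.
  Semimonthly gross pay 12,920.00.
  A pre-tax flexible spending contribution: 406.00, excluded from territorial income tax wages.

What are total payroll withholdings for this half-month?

Territorial Income Tax: taxable = 12,920.00 − 406.00 − 1×546.00 = 11,968.00
  1,161.40 + 23.62% × (11,968.00 − 8,000.00) = 1,161.40 + 23.62% × 3,968.00 = 2,098.64
Transit Levy: 5.6% × 12,514.00 = 700.78
Total: 2,098.64 + 700.78 = 2,799.42

2,799.42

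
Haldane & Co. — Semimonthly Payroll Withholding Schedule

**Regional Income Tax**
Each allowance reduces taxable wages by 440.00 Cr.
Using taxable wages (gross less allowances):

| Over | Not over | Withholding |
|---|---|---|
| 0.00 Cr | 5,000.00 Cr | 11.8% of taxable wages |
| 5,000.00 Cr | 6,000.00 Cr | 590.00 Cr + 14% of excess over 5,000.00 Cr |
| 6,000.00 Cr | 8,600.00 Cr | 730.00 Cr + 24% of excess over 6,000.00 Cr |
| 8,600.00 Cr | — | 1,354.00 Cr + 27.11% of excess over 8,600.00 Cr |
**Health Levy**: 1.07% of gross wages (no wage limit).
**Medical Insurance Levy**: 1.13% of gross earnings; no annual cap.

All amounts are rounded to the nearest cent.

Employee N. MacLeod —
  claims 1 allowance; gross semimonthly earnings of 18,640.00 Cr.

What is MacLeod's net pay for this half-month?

Regional Income Tax: taxable = 18,640.00 Cr − 1×440.00 Cr = 18,200.00 Cr
  1,354.00 Cr + 27.11% × (18,200.00 Cr − 8,600.00 Cr) = 1,354.00 Cr + 27.11% × 9,600.00 Cr = 3,956.56 Cr
Health Levy: 1.07% × 18,640.00 Cr = 199.45 Cr
Medical Insurance Levy: 1.13% × 18,640.00 Cr = 210.63 Cr
Total withheld: 3,956.56 Cr + 199.45 Cr + 210.63 Cr = 4,366.64 Cr
Net pay: 18,640.00 Cr − 4,366.64 Cr = 14,273.36 Cr

14,273.36 Cr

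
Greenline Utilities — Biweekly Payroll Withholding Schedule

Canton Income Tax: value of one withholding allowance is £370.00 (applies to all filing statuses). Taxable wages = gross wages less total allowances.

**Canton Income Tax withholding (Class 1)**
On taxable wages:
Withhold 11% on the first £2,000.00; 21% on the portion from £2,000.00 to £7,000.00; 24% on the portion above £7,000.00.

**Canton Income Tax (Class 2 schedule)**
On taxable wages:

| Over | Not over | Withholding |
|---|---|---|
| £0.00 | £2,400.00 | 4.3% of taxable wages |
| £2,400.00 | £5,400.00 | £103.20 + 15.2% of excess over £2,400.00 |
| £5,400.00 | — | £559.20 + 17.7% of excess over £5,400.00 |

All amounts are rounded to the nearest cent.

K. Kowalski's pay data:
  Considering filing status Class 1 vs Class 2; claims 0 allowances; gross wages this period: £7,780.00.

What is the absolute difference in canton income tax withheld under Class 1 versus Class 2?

£476.74

Canton Income Tax (Class 1): taxable = £7,780.00
  £1,270.00 + 24% × (£7,780.00 − £7,000.00) = £1,270.00 + 24% × £780.00 = £1,457.20
Canton Income Tax (Class 2): taxable = £7,780.00
  £559.20 + 17.7% × (£7,780.00 − £5,400.00) = £559.20 + 17.7% × £2,380.00 = £980.46
Difference: |£1,457.20 − £980.46| = £476.74 (higher under Class 1)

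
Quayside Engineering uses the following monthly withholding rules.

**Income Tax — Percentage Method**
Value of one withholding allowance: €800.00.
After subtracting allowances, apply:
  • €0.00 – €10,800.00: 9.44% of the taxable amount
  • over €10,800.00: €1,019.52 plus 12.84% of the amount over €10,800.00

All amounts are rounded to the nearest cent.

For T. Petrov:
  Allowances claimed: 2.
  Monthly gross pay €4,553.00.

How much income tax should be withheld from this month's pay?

Income Tax: taxable = €4,553.00 − 2×€800.00 = €2,953.00
  9.44% × €2,953.00 = €278.76

€278.76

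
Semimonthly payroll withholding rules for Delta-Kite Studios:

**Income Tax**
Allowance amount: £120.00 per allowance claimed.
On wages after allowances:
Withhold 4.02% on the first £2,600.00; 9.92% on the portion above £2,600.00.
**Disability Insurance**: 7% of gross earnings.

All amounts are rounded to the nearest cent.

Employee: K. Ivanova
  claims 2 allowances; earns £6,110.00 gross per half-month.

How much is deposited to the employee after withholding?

Income Tax: taxable = £6,110.00 − 2×£120.00 = £5,870.00
  £104.52 + 9.92% × (£5,870.00 − £2,600.00) = £104.52 + 9.92% × £3,270.00 = £428.90
Disability Insurance: 7% × £6,110.00 = £427.70
Total withheld: £428.90 + £427.70 = £856.60
Net pay: £6,110.00 − £856.60 = £5,253.40

£5,253.40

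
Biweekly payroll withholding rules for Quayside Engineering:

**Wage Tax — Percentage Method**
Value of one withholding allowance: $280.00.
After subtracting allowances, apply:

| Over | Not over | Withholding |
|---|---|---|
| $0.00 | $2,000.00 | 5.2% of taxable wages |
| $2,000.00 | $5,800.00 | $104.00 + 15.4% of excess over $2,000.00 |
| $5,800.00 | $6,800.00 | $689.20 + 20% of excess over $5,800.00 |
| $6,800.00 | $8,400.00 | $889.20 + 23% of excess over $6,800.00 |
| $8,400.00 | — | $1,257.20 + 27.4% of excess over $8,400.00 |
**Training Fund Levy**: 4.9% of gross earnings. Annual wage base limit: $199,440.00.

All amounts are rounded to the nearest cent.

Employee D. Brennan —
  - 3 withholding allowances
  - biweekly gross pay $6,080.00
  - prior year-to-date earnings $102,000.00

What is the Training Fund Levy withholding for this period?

$297.92

Training Fund Levy: 4.9% × $6,080.00 = $297.92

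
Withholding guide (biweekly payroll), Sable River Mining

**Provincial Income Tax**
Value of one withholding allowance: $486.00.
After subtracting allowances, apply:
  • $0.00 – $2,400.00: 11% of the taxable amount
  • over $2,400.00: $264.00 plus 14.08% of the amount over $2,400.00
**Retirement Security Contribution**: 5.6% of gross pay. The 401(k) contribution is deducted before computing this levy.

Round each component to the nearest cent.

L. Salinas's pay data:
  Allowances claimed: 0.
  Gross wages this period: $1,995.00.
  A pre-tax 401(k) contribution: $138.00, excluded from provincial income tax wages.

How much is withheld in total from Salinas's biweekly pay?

Provincial Income Tax: taxable = $1,995.00 − $138.00 = $1,857.00
  11% × $1,857.00 = $204.27
Retirement Security Contribution: 5.6% × $1,857.00 = $103.99
Total: $204.27 + $103.99 = $308.26

$308.26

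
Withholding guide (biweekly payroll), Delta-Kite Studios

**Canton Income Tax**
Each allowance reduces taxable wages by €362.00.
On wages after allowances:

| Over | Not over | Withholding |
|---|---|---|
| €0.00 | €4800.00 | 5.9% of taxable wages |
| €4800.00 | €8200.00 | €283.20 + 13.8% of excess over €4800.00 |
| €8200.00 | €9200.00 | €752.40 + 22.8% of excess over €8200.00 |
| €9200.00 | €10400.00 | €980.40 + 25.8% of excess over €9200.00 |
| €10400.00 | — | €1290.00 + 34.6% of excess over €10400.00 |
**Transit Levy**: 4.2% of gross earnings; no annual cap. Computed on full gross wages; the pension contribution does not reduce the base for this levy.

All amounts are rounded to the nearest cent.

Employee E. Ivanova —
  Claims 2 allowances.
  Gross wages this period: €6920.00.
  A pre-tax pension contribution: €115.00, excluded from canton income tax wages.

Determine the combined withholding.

Canton Income Tax: taxable = €6920.00 − €115.00 − 2×€362.00 = €6081.00
  €283.20 + 13.8% × (€6081.00 − €4800.00) = €283.20 + 13.8% × €1281.00 = €459.98
Transit Levy: 4.2% × €6920.00 = €290.64
Total: €459.98 + €290.64 = €750.62

€750.62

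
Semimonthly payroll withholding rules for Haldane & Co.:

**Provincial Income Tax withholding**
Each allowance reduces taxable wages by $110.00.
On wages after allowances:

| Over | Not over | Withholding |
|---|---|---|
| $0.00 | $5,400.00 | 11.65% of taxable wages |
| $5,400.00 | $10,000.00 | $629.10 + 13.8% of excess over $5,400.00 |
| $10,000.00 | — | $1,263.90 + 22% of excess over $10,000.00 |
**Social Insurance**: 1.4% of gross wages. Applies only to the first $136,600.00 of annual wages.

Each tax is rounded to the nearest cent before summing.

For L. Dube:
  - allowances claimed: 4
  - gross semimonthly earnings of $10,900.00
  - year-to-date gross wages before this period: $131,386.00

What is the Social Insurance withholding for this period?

Social Insurance: cap $136,600.00 − YTD $131,386.00 = $5,214.00 subject; 1.4% × $5,214.00 = $73.00

$73.00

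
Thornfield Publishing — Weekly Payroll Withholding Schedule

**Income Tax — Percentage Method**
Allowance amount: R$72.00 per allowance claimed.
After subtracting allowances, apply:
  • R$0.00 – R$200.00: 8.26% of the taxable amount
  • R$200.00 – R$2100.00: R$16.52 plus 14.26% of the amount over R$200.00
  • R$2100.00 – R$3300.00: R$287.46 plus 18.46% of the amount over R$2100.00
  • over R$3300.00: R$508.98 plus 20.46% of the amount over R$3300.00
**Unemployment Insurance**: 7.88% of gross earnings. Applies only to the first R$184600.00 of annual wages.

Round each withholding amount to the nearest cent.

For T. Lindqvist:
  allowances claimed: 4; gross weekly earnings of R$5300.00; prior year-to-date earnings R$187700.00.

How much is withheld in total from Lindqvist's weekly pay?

Income Tax: taxable = R$5300.00 − 4×R$72.00 = R$5012.00
  R$508.98 + 20.46% × (R$5012.00 − R$3300.00) = R$508.98 + 20.46% × R$1712.00 = R$859.26
Unemployment Insurance: YTD R$187700.00 ≥ cap R$184600.00 → R$0.00
Total: R$859.26 + R$0.00 = R$859.26

R$859.26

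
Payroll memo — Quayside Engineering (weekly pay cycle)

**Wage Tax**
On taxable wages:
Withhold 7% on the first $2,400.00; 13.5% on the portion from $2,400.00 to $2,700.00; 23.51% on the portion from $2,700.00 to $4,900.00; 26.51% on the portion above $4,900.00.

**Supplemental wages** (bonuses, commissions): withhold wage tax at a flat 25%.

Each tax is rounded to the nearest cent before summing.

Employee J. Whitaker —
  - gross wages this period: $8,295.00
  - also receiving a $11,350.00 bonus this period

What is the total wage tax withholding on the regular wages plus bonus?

Wage Tax: taxable = $8,295.00
  $725.72 + 26.51% × ($8,295.00 − $4,900.00) = $725.72 + 26.51% × $3,395.00 = $1,625.73
Supplemental (25% flat on bonus): 25% × $11,350.00 = $2,837.50
Total wage tax: $1,625.73 + $2,837.50 = $4,463.23

$4,463.23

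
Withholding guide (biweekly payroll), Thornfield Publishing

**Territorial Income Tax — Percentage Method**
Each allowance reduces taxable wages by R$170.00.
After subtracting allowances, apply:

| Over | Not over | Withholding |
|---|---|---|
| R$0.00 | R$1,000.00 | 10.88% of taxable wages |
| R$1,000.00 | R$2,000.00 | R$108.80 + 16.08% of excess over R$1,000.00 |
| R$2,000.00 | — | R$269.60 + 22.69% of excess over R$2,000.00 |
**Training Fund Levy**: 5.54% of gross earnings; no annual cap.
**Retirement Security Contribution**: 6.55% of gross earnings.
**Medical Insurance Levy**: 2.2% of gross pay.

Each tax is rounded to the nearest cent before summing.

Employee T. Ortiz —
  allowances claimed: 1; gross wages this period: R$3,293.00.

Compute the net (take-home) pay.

Territorial Income Tax: taxable = R$3,293.00 − 1×R$170.00 = R$3,123.00
  R$269.60 + 22.69% × (R$3,123.00 − R$2,000.00) = R$269.60 + 22.69% × R$1,123.00 = R$524.41
Training Fund Levy: 5.54% × R$3,293.00 = R$182.43
Retirement Security Contribution: 6.55% × R$3,293.00 = R$215.69
Medical Insurance Levy: 2.2% × R$3,293.00 = R$72.45
Total withheld: R$524.41 + R$182.43 + R$215.69 + R$72.45 = R$994.98
Net pay: R$3,293.00 − R$994.98 = R$2,298.02

R$2,298.02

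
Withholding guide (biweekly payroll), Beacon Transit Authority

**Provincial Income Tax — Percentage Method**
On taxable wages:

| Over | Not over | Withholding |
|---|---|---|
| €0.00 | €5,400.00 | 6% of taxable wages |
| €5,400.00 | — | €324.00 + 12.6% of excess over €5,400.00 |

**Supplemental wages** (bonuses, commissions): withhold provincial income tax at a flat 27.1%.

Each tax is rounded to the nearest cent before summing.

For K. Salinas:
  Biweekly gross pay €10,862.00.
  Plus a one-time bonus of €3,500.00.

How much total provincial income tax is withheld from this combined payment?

Provincial Income Tax: taxable = €10,862.00
  €324.00 + 12.6% × (€10,862.00 − €5,400.00) = €324.00 + 12.6% × €5,462.00 = €1,012.21
Supplemental (27.1% flat on bonus): 27.1% × €3,500.00 = €948.50
Total provincial income tax: €1,012.21 + €948.50 = €1,960.71

€1,960.71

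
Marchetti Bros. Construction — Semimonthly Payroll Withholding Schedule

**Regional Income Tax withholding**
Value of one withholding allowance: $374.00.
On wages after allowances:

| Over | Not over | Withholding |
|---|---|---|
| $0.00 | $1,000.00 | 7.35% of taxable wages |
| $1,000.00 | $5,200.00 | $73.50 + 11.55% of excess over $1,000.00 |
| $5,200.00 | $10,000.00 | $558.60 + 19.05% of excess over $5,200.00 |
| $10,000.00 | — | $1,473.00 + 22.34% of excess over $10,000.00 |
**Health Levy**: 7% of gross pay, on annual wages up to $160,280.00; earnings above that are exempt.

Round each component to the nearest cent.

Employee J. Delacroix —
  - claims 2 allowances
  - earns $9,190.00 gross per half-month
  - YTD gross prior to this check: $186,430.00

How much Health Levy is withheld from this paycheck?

$0.00

Health Levy: YTD $186,430.00 ≥ cap $160,280.00 → $0.00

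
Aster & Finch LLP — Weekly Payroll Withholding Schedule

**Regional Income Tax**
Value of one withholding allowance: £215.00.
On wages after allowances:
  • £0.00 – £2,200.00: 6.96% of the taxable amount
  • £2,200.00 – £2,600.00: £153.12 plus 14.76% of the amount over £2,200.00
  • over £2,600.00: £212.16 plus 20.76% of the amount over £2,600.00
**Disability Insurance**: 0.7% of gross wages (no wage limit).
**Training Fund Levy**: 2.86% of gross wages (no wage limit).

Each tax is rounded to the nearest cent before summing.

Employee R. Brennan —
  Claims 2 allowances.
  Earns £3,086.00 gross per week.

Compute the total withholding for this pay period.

£333.65

Regional Income Tax: taxable = £3,086.00 − 2×£215.00 = £2,656.00
  £212.16 + 20.76% × (£2,656.00 − £2,600.00) = £212.16 + 20.76% × £56.00 = £223.79
Disability Insurance: 0.7% × £3,086.00 = £21.60
Training Fund Levy: 2.86% × £3,086.00 = £88.26
Total: £223.79 + £21.60 + £88.26 = £333.65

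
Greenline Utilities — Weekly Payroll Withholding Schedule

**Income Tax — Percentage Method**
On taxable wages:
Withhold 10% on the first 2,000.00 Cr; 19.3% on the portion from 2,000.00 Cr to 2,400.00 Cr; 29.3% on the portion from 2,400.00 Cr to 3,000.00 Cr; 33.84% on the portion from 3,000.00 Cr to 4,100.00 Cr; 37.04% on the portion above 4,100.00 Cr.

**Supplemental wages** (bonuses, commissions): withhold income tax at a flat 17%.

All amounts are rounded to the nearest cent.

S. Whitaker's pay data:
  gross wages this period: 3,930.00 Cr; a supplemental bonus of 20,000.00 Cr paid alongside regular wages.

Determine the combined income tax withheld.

4,167.71 Cr

Income Tax: taxable = 3,930.00 Cr
  453.00 Cr + 33.84% × (3,930.00 Cr − 3,000.00 Cr) = 453.00 Cr + 33.84% × 930.00 Cr = 767.71 Cr
Supplemental (17% flat on bonus): 17% × 20,000.00 Cr = 3,400.00 Cr
Total income tax: 767.71 Cr + 3,400.00 Cr = 4,167.71 Cr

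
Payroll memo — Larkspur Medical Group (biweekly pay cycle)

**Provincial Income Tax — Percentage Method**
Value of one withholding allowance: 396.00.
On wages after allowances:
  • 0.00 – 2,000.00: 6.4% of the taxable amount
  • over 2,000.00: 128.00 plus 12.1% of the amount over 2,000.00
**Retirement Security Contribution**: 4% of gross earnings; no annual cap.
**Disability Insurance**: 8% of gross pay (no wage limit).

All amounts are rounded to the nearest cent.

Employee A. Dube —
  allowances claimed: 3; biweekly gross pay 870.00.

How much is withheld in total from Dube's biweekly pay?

104.40

Provincial Income Tax: taxable = 870.00 − 3×396.00 = -318.00
  Taxable ≤ 0 → 0.00
Retirement Security Contribution: 4% × 870.00 = 34.80
Disability Insurance: 8% × 870.00 = 69.60
Total: 0.00 + 34.80 + 69.60 = 104.40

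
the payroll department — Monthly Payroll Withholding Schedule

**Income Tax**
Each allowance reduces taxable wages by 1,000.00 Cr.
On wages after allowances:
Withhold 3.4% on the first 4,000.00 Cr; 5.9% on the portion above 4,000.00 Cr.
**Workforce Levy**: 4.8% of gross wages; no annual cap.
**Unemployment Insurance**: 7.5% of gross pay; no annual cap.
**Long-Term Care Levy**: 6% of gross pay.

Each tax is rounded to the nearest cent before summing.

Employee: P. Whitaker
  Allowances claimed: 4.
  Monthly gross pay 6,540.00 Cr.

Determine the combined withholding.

1,283.18 Cr

Income Tax: taxable = 6,540.00 Cr − 4×1,000.00 Cr = 2,540.00 Cr
  3.4% × 2,540.00 Cr = 86.36 Cr
Workforce Levy: 4.8% × 6,540.00 Cr = 313.92 Cr
Unemployment Insurance: 7.5% × 6,540.00 Cr = 490.50 Cr
Long-Term Care Levy: 6% × 6,540.00 Cr = 392.40 Cr
Total: 86.36 Cr + 313.92 Cr + 490.50 Cr + 392.40 Cr = 1,283.18 Cr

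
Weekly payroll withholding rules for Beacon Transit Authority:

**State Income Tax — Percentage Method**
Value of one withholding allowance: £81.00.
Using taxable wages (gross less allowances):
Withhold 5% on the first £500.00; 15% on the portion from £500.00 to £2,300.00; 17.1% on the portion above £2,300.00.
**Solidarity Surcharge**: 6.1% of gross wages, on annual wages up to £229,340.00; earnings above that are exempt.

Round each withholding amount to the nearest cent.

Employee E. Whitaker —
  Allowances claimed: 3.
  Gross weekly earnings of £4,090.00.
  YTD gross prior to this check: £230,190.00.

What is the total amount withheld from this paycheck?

£559.54

State Income Tax: taxable = £4,090.00 − 3×£81.00 = £3,847.00
  £295.00 + 17.1% × (£3,847.00 − £2,300.00) = £295.00 + 17.1% × £1,547.00 = £559.54
Solidarity Surcharge: YTD £230,190.00 ≥ cap £229,340.00 → £0.00
Total: £559.54 + £0.00 = £559.54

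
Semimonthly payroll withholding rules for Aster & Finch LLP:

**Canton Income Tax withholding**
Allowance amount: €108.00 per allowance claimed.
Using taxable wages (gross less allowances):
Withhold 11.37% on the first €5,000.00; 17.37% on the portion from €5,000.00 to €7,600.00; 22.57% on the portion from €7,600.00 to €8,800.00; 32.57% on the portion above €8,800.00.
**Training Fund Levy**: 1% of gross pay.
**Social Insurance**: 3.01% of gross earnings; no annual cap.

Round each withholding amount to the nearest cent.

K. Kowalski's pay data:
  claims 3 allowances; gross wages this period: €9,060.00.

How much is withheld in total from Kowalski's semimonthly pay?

€1,639.83

Canton Income Tax: taxable = €9,060.00 − 3×€108.00 = €8,736.00
  €1,020.12 + 22.57% × (€8,736.00 − €7,600.00) = €1,020.12 + 22.57% × €1,136.00 = €1,276.52
Training Fund Levy: 1% × €9,060.00 = €90.60
Social Insurance: 3.01% × €9,060.00 = €272.71
Total: €1,276.52 + €90.60 + €272.71 = €1,639.83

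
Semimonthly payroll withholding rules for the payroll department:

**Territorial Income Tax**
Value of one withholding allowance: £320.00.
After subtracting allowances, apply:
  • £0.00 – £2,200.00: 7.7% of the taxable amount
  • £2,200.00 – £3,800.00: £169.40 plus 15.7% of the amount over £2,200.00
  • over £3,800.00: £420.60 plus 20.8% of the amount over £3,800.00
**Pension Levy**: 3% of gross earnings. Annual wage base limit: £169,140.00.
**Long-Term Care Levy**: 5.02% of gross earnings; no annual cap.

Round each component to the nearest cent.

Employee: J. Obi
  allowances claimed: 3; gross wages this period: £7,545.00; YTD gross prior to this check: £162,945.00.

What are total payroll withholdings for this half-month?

£1,564.49

Territorial Income Tax: taxable = £7,545.00 − 3×£320.00 = £6,585.00
  £420.60 + 20.8% × (£6,585.00 − £3,800.00) = £420.60 + 20.8% × £2,785.00 = £999.88
Pension Levy: cap £169,140.00 − YTD £162,945.00 = £6,195.00 subject; 3% × £6,195.00 = £185.85
Long-Term Care Levy: 5.02% × £7,545.00 = £378.76
Total: £999.88 + £185.85 + £378.76 = £1,564.49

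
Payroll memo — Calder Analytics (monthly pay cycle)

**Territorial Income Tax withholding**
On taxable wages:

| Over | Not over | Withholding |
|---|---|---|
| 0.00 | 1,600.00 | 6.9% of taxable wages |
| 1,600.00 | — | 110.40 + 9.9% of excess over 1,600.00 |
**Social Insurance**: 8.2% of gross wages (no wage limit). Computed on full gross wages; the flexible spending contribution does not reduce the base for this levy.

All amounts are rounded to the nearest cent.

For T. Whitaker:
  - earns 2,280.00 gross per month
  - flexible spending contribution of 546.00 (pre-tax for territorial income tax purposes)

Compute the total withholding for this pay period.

Territorial Income Tax: taxable = 2,280.00 − 546.00 = 1,734.00
  110.40 + 9.9% × (1,734.00 − 1,600.00) = 110.40 + 9.9% × 134.00 = 123.67
Social Insurance: 8.2% × 2,280.00 = 186.96
Total: 123.67 + 186.96 = 310.63

310.63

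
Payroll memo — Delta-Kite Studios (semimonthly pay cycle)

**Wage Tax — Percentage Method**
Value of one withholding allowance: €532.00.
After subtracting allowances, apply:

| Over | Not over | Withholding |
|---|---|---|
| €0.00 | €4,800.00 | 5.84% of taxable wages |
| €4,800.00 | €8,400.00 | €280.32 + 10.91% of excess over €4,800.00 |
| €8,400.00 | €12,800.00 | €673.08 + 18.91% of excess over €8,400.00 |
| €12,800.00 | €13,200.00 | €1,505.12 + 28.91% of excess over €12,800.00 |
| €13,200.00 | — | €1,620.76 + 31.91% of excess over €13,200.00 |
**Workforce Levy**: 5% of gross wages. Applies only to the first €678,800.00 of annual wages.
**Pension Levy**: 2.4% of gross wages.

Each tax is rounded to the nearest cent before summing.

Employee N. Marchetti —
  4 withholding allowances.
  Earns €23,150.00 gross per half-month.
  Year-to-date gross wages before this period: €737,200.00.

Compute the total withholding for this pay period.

Wage Tax: taxable = €23,150.00 − 4×€532.00 = €21,022.00
  €1,620.76 + 31.91% × (€21,022.00 − €13,200.00) = €1,620.76 + 31.91% × €7,822.00 = €4,116.76
Workforce Levy: YTD €737,200.00 ≥ cap €678,800.00 → €0.00
Pension Levy: 2.4% × €23,150.00 = €555.60
Total: €4,116.76 + €0.00 + €555.60 = €4,672.36

€4,672.36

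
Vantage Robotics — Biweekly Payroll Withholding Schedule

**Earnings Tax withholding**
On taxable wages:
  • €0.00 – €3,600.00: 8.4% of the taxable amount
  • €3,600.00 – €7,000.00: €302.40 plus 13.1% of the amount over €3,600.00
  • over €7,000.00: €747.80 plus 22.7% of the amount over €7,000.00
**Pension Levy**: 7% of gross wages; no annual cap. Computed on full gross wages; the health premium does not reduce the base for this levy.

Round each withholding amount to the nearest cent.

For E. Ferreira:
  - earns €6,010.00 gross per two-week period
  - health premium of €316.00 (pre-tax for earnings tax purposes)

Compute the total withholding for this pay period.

Earnings Tax: taxable = €6,010.00 − €316.00 = €5,694.00
  €302.40 + 13.1% × (€5,694.00 − €3,600.00) = €302.40 + 13.1% × €2,094.00 = €576.71
Pension Levy: 7% × €6,010.00 = €420.70
Total: €576.71 + €420.70 = €997.41

€997.41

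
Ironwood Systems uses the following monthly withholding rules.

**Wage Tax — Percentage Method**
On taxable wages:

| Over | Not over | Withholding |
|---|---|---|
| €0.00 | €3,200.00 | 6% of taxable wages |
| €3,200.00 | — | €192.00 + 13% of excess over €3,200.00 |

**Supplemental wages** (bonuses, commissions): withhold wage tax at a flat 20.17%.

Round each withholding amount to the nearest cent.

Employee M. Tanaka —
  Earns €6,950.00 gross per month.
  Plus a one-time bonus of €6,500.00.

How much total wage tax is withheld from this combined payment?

€1,990.55

Wage Tax: taxable = €6,950.00
  €192.00 + 13% × (€6,950.00 − €3,200.00) = €192.00 + 13% × €3,750.00 = €679.50
Supplemental (20.17% flat on bonus): 20.17% × €6,500.00 = €1,311.05
Total wage tax: €679.50 + €1,311.05 = €1,990.55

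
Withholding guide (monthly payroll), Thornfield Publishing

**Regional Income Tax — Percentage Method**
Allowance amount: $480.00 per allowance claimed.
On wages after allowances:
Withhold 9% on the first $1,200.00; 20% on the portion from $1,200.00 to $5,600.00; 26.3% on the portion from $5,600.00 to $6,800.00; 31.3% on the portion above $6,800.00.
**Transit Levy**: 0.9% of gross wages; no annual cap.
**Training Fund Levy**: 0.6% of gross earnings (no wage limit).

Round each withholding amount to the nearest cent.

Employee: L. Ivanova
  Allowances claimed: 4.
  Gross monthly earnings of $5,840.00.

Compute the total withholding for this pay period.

$739.60

Regional Income Tax: taxable = $5,840.00 − 4×$480.00 = $3,920.00
  $108.00 + 20% × ($3,920.00 − $1,200.00) = $108.00 + 20% × $2,720.00 = $652.00
Transit Levy: 0.9% × $5,840.00 = $52.56
Training Fund Levy: 0.6% × $5,840.00 = $35.04
Total: $652.00 + $52.56 + $35.04 = $739.60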